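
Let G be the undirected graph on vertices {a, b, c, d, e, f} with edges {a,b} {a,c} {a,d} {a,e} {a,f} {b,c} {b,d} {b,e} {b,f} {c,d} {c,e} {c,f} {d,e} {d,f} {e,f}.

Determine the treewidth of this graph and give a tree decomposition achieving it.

Treewidth 5.
Bags: B1 = {a, b, c, d, e, f}
Tree: (single bag)

With just one bag of size 6, the width is 6 − 1 = 5, so tw(G) ≤ 5. For the lower bound, the 6 vertices {a, b, c, d, e, f} are pairwise adjacent, and any tree decomposition puts a clique entirely inside one bag — forcing width ≥ 5. The upper and lower bounds meet at 5, so that is the treewidth.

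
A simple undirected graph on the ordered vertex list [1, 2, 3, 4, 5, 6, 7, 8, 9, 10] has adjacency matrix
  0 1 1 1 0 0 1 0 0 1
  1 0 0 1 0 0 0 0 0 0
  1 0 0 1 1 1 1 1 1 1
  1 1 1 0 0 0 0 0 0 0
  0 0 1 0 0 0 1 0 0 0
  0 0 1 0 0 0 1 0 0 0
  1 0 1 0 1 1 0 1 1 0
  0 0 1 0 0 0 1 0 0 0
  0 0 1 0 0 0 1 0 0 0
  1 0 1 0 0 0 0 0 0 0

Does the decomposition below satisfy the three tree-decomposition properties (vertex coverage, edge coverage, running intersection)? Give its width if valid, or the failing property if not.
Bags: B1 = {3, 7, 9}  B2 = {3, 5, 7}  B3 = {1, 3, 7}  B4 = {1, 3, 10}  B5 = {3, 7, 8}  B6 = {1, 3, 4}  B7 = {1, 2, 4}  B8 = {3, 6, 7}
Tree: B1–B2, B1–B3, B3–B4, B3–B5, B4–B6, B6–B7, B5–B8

Yes; width 2.

Checking the three conditions: (i) the bags cover all of {1, 2, 3, 4, 5, 6, 7, 8, 9, 10}; (ii) for each edge, some bag contains both endpoints; (iii) the bags containing any fixed vertex form a subtree. All hold, so the decomposition is valid with width 3 − 1 = 2.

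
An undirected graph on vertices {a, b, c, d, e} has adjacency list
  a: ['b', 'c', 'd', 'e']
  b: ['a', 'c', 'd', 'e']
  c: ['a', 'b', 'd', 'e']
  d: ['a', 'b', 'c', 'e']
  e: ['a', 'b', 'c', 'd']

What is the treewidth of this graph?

A width-4 tree decomposition is:
Bags: B1 = {a, b, c, d, e}
Tree: (single bag)
A single bag containing all 5 vertices is trivially a valid decomposition of width 4. Conversely, {a, b, c, d, e} is a clique of size 5, and the vertices of any clique must share a bag in every tree decomposition; so some bag has ≥ 5 vertices and tw(G) ≥ 4. Hence tw(G) = 4 exactly.

4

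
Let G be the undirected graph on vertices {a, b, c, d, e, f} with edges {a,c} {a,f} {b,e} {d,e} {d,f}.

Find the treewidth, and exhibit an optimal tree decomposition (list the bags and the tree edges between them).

Every bag has size at most 2, so the width is 2 − 1 = 1 and tw(G) ≤ 1. Since G has at least one edge (e.g. b–e), it is not an edgeless graph, so tw(G) ≥ 1. Therefore the treewidth is 1.

Treewidth 1.
Bags: B1 = {b, e}  B2 = {d, e}  B3 = {d, f}  B4 = {a, f}  B5 = {a, c}
Tree: B1–B2, B2–B3, B3–B4, B4–B5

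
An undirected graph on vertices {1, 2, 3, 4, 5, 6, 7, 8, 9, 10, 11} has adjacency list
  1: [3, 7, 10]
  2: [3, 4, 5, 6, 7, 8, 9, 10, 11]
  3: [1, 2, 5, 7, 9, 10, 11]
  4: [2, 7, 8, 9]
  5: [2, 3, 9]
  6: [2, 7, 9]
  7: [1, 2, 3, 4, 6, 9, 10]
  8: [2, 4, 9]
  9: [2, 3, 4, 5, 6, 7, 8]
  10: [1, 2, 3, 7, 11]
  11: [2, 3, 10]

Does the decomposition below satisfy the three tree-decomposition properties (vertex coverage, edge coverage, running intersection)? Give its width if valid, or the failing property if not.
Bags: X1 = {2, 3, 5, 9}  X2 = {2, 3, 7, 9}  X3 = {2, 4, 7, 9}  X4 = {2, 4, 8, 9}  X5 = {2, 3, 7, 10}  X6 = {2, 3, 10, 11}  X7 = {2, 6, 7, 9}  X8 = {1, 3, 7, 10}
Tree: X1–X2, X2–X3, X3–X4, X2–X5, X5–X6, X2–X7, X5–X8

Every vertex of G appears in some bag (union = {1, 2, 3, 4, 5, 6, 7, 8, 9, 10, 11}); every edge is covered by a bag; and for each vertex v the set of bags containing v is connected in the bag tree. The decomposition is therefore valid. The largest bag has 4 vertices, so the width is 3.

Yes; width 3.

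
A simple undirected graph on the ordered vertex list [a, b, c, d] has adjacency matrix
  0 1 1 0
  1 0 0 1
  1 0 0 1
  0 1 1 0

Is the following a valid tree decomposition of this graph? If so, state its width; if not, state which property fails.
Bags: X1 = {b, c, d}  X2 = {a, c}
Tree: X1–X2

A tree decomposition must satisfy three properties: every vertex lies in some bag; for every edge, both endpoints lie together in some bag; and for every vertex, the bags containing it form a connected subtree. Here edge (b,a) lies in no bag, so the decomposition is invalid.

No — edge (b,a) lies in no bag.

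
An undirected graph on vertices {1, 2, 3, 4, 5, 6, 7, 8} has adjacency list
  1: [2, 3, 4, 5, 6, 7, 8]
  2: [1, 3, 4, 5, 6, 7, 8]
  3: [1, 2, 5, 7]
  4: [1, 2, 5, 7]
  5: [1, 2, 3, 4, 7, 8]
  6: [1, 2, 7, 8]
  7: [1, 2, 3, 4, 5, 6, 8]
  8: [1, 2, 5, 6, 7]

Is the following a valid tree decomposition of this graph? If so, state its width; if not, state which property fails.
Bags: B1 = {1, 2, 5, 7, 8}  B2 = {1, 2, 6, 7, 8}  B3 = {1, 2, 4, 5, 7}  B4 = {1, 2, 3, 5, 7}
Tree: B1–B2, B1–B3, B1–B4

Yes; width 4.

Every vertex of G appears in some bag (union = {1, 2, 3, 4, 5, 6, 7, 8}); every edge is covered by a bag; and for each vertex v the set of bags containing v is connected in the bag tree. The decomposition is therefore valid. The largest bag has 5 vertices, so the width is 4.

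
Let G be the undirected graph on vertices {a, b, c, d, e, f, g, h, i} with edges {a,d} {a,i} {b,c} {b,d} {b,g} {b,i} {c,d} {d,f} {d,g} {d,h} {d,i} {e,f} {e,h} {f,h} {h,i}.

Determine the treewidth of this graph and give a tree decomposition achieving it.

Treewidth 2.
Bags: B1 = {b, d, i}  B2 = {a, d, i}  B3 = {b, c, d}  B4 = {b, d, g}  B5 = {d, h, i}  B6 = {d, f, h}  B7 = {e, f, h}
Tree: B1–B2, B1–B3, B3–B4, B2–B5, B5–B6, B6–B7

Every bag has size at most 3, so the width is 3 − 1 = 2 and tw(G) ≤ 2. On the other hand G contains the 3-clique {a, d, i}. A clique must lie in a single bag of any decomposition, so no decomposition can have width below 2. The upper and lower bounds meet at 2, so that is the treewidth.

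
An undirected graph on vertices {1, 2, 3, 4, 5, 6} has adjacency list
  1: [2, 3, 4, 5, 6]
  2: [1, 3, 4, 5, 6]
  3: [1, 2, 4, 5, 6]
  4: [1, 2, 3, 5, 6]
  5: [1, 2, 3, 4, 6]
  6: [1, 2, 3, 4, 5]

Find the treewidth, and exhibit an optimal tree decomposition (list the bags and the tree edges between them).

Treewidth 5.
One such decomposition:
Bags: B1 = {1, 2, 3, 4, 5, 6}
Tree: (single bag)

A single bag containing all 6 vertices is trivially a valid decomposition of width 5. Conversely, {1, 2, 3, 4, 5, 6} is a clique of size 6, and the vertices of any clique must share a bag in every tree decomposition; so some bag has ≥ 6 vertices and tw(G) ≥ 5. The upper and lower bounds meet at 5, so that is the treewidth.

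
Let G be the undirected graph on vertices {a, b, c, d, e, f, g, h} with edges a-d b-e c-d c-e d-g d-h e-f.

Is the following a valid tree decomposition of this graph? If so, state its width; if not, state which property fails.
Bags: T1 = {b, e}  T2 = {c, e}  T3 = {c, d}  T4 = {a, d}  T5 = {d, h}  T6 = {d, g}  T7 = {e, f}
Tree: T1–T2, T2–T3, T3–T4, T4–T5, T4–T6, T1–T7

Checking the three conditions: (i) the bags cover all of {a, b, c, d, e, f, g, h}; (ii) for each edge, some bag contains both endpoints; (iii) the bags containing any fixed vertex form a subtree. All hold, so the decomposition is valid with width 2 − 1 = 1.

Yes; width 1.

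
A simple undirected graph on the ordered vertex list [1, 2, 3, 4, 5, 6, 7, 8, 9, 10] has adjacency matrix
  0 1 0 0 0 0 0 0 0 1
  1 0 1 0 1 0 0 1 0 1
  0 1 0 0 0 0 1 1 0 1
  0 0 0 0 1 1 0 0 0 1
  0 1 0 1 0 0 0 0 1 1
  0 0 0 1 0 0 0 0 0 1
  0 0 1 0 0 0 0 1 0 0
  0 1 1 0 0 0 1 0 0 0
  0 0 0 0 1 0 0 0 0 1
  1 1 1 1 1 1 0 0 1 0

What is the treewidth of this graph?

A width-2 tree decomposition is:
Bags: B1 = {2, 5, 10}  B2 = {2, 3, 10}  B3 = {4, 5, 10}  B4 = {4, 6, 10}  B5 = {5, 9, 10}  B6 = {1, 2, 10}  B7 = {2, 3, 8}  B8 = {3, 7, 8}
Tree: B1–B2, B1–B3, B3–B4, B1–B5, B2–B6, B2–B7, B7–B8
Each bag holds 3 vertices, so the decomposition has width 2, which upper-bounds the treewidth. On the other hand G contains the 3-clique {2, 3, 8}. A clique must lie in a single bag of any decomposition, so no decomposition can have width below 2. Therefore the treewidth is 2.

2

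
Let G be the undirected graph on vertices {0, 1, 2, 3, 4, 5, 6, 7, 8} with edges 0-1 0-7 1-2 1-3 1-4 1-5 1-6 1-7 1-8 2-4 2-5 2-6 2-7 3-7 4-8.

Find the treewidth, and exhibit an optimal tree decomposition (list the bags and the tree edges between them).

Treewidth 2.
One such decomposition:
Bags: B1 = {1, 2, 7}  B2 = {1, 2, 6}  B3 = {1, 2, 5}  B4 = {1, 2, 4}  B5 = {1, 3, 7}  B6 = {0, 1, 7}  B7 = {1, 4, 8}
Tree: B1–B2, B2–B3, B3–B4, B1–B5, B5–B6, B4–B7

Each bag holds 3 vertices, so the decomposition has width 2, which upper-bounds the treewidth. On the other hand G contains the 3-clique {0, 1, 7}. A clique must lie in a single bag of any decomposition, so no decomposition can have width below 2. Hence tw(G) = 2 exactly.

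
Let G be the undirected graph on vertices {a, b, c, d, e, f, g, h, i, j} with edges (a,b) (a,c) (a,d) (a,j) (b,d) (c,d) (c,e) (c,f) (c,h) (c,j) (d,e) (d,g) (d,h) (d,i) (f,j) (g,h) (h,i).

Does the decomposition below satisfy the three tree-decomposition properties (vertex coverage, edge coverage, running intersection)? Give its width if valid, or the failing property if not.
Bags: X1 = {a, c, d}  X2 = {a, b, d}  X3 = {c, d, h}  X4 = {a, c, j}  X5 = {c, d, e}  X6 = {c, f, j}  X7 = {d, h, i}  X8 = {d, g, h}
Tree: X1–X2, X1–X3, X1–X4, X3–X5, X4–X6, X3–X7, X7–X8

Vertex coverage: the bags together contain {a, b, c, d, e, f, g, h, i, j}, the full vertex set. Edge coverage: each edge of G has both endpoints in at least one bag. Running intersection: for every vertex, the bags containing it form a connected subtree. All three properties hold, so this is a valid tree decomposition of width max|bag| − 1 = 2, and hence tw(G) ≤ 2.

Yes; width 2.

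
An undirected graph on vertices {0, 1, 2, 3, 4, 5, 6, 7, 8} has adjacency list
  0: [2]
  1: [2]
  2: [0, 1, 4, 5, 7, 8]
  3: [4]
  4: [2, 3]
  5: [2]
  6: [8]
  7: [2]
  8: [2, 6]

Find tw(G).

A width-1 tree decomposition is:
Bags: B1 = {2, 8}  B2 = {2, 7}  B3 = {6, 8}  B4 = {2, 4}  B5 = {1, 2}  B6 = {3, 4}  B7 = {0, 2}  B8 = {2, 5}
Tree: B1–B2, B1–B3, B2–B4, B4–B5, B4–B6, B5–B7, B2–B8
The largest bag has 2 vertices, giving width 1; this decomposition certifies tw(G) ≤ 1. G has an edge, so its treewidth is at least 1. The upper and lower bounds meet at 1, so that is the treewidth.

1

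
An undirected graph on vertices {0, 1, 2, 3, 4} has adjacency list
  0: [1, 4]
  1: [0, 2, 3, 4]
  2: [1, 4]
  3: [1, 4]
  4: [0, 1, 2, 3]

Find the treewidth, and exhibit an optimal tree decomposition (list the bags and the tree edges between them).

Treewidth 2.
One such decomposition:
Bags: B1 = {1, 3, 4}  B2 = {1, 2, 4}  B3 = {0, 1, 4}
Tree: B1–B2, B2–B3

Each bag holds 3 vertices, so the decomposition has width 2, which upper-bounds the treewidth. For the lower bound, the 3 vertices {0, 1, 4} are pairwise adjacent, and any tree decomposition puts a clique entirely inside one bag — forcing width ≥ 2. Combining the bounds, tw(G) = 2.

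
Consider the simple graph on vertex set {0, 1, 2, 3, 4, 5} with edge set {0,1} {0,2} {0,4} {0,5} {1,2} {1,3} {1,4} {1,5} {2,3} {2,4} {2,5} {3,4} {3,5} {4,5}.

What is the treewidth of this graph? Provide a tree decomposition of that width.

The largest bag has 5 vertices, giving width 4; this decomposition certifies tw(G) ≤ 4. Conversely, {0, 1, 2, 4, 5} is a clique of size 5, and the vertices of any clique must share a bag in every tree decomposition; so some bag has ≥ 5 vertices and tw(G) ≥ 4. The upper and lower bounds meet at 4, so that is the treewidth.

Treewidth 4.
Bags: B1 = {0, 1, 2, 4, 5}  B2 = {1, 2, 3, 4, 5}
Tree: B1–B2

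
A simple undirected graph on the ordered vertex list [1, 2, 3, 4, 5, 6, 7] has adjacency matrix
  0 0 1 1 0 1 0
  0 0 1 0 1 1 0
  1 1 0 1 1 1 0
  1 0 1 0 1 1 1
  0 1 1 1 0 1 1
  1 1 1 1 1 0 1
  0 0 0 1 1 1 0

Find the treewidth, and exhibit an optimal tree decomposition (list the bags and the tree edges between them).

Treewidth 3.
One such decomposition:
Bags: B1 = {3, 4, 5, 6}  B2 = {4, 5, 6, 7}  B3 = {2, 3, 5, 6}  B4 = {1, 3, 4, 6}
Tree: B1–B2, B1–B3, B1–B4

The largest bag has 4 vertices, giving width 3; this decomposition certifies tw(G) ≤ 3. On the other hand G contains the 4-clique {2, 3, 5, 6}. A clique must lie in a single bag of any decomposition, so no decomposition can have width below 3. Therefore the treewidth is 3.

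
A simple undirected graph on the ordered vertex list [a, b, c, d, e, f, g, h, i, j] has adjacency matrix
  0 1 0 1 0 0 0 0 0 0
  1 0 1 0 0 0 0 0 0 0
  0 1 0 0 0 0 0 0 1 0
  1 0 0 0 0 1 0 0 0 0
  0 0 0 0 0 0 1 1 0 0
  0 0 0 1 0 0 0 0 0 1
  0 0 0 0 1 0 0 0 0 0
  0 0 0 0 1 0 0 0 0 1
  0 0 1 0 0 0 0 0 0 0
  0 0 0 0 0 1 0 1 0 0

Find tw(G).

A width-1 tree decomposition is:
Bags: B1 = {e, g}  B2 = {e, h}  B3 = {h, j}  B4 = {f, j}  B5 = {d, f}  B6 = {a, d}  B7 = {a, b}  B8 = {b, c}  B9 = {c, i}
Tree: B1–B2, B2–B3, B3–B4, B4–B5, B5–B6, B6–B7, B7–B8, B8–B9
Every bag has size at most 2, so the width is 2 − 1 = 1 and tw(G) ≤ 1. G has an edge, so its treewidth is at least 1. Hence tw(G) = 1 exactly.

1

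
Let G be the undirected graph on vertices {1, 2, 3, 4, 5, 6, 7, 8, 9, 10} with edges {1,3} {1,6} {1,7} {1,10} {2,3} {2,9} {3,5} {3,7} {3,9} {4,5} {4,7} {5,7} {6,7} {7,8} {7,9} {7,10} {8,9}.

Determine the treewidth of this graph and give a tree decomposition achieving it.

Treewidth 2.
One such decomposition:
Bags: B1 = {3, 7, 9}  B2 = {1, 3, 7}  B3 = {3, 5, 7}  B4 = {4, 5, 7}  B5 = {2, 3, 9}  B6 = {1, 6, 7}  B7 = {7, 8, 9}  B8 = {1, 7, 10}
Tree: B1–B2, B1–B3, B3–B4, B1–B5, B2–B6, B1–B7, B6–B8

Each bag holds 3 vertices, so the decomposition has width 2, which upper-bounds the treewidth. On the other hand G contains the 3-clique {2, 3, 9}. A clique must lie in a single bag of any decomposition, so no decomposition can have width below 2. The upper and lower bounds meet at 2, so that is the treewidth.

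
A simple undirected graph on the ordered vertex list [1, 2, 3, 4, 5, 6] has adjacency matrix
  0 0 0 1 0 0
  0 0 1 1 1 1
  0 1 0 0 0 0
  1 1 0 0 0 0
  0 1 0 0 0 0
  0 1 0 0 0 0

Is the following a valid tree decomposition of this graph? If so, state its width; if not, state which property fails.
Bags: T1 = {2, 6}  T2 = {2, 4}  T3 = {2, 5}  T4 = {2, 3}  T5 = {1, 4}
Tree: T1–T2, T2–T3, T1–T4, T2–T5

Yes; width 1.

Vertex coverage: the bags together contain {1, 2, 3, 4, 5, 6}, the full vertex set. Edge coverage: each edge of G has both endpoints in at least one bag. Running intersection: for every vertex, the bags containing it form a connected subtree. All three properties hold, so this is a valid tree decomposition of width max|bag| − 1 = 1, and hence tw(G) ≤ 1.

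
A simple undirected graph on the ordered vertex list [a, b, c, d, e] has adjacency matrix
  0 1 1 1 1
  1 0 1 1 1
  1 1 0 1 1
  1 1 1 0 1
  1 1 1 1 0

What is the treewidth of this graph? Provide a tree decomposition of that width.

With just one bag of size 5, the width is 5 − 1 = 4, so tw(G) ≤ 4. On the other hand G contains the 5-clique {a, b, c, d, e}. A clique must lie in a single bag of any decomposition, so no decomposition can have width below 4. Hence tw(G) = 4 exactly.

Treewidth 4.
One optimal decomposition is:
Bags: B1 = {a, b, c, d, e}
Tree: (single bag)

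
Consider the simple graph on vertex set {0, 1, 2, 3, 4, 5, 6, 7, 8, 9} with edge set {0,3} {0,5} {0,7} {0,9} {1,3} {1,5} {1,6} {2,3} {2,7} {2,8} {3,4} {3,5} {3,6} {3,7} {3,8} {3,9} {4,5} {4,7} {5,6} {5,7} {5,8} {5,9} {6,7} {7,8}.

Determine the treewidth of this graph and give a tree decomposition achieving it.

Each bag holds 4 vertices, so the decomposition has width 3, which upper-bounds the treewidth. On the other hand G contains the 4-clique {2, 3, 7, 8}. A clique must lie in a single bag of any decomposition, so no decomposition can have width below 3. Hence tw(G) = 3 exactly.

Treewidth 3.
One optimal decomposition is:
Bags: B1 = {0, 3, 5, 7}  B2 = {3, 4, 5, 7}  B3 = {0, 3, 5, 9}  B4 = {3, 5, 6, 7}  B5 = {1, 3, 5, 6}  B6 = {3, 5, 7, 8}  B7 = {2, 3, 7, 8}
Tree: B1–B2, B1–B3, B1–B4, B4–B5, B4–B6, B6–B7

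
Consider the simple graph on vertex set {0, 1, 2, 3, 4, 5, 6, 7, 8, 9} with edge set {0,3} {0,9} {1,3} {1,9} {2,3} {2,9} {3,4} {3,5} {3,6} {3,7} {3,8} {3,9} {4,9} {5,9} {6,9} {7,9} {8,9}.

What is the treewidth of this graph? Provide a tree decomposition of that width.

Treewidth 2.
One such decomposition:
Bags: B1 = {0, 3, 9}  B2 = {1, 3, 9}  B3 = {3, 4, 9}  B4 = {3, 5, 9}  B5 = {3, 7, 9}  B6 = {3, 8, 9}  B7 = {2, 3, 9}  B8 = {3, 6, 9}
Tree: B1–B2, B1–B3, B2–B4, B2–B5, B2–B6, B5–B7, B1–B8

The largest bag has 3 vertices, giving width 2; this decomposition certifies tw(G) ≤ 2. Conversely, {0, 3, 9} is a clique of size 3, and the vertices of any clique must share a bag in every tree decomposition; so some bag has ≥ 3 vertices and tw(G) ≥ 2. Therefore the treewidth is 2.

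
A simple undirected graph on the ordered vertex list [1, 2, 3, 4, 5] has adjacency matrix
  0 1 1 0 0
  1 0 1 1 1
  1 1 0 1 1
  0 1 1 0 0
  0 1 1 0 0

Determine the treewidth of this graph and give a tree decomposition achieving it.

The largest bag has 3 vertices, giving width 2; this decomposition certifies tw(G) ≤ 2. On the other hand G contains the 3-clique {1, 2, 3}. A clique must lie in a single bag of any decomposition, so no decomposition can have width below 2. Therefore the treewidth is 2.

Treewidth 2.
One optimal decomposition is:
Bags: B1 = {2, 3, 5}  B2 = {1, 2, 3}  B3 = {2, 3, 4}
Tree: B1–B2, B1–B3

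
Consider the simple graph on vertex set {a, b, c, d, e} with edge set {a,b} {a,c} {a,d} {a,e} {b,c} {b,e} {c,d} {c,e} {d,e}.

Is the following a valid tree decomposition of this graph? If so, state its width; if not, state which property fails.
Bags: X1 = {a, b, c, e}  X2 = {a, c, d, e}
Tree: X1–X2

Vertex coverage: the bags together contain {a, b, c, d, e}, the full vertex set. Edge coverage: each edge of G has both endpoints in at least one bag. Running intersection: for every vertex, the bags containing it form a connected subtree. All three properties hold, so this is a valid tree decomposition of width max|bag| − 1 = 3, and hence tw(G) ≤ 3.

Yes; width 3.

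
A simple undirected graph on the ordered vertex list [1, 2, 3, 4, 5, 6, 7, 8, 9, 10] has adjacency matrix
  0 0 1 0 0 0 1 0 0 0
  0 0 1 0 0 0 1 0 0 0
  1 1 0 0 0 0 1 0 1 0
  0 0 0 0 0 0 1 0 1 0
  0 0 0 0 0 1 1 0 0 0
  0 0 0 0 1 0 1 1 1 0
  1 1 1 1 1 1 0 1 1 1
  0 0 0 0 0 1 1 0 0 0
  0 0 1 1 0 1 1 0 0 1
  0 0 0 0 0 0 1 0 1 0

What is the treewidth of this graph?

A width-2 tree decomposition is:
Bags: B1 = {6, 7, 9}  B2 = {7, 9, 10}  B3 = {3, 7, 9}  B4 = {4, 7, 9}  B5 = {5, 6, 7}  B6 = {6, 7, 8}  B7 = {2, 3, 7}  B8 = {1, 3, 7}
Tree: B1–B2, B2–B3, B3–B4, B1–B5, B5–B6, B3–B7, B3–B8
Each bag holds 3 vertices, so the decomposition has width 2, which upper-bounds the treewidth. For the lower bound, the 3 vertices {1, 3, 7} are pairwise adjacent, and any tree decomposition puts a clique entirely inside one bag — forcing width ≥ 2. Combining the bounds, tw(G) = 2.

2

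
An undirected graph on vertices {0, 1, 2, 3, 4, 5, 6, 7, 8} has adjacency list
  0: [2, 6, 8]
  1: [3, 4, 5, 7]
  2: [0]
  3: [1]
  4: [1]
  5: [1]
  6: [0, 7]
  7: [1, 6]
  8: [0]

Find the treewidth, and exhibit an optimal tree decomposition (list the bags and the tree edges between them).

Treewidth 1.
One such decomposition:
Bags: B1 = {1, 7}  B2 = {6, 7}  B3 = {0, 6}  B4 = {1, 5}  B5 = {0, 2}  B6 = {0, 8}  B7 = {1, 4}  B8 = {1, 3}
Tree: B1–B2, B2–B3, B1–B4, B3–B5, B3–B6, B1–B7, B4–B8

Every bag has size at most 2, so the width is 2 − 1 = 1 and tw(G) ≤ 1. Since G has at least one edge (e.g. 1–7), it is not an edgeless graph, so tw(G) ≥ 1. The upper and lower bounds meet at 1, so that is the treewidth.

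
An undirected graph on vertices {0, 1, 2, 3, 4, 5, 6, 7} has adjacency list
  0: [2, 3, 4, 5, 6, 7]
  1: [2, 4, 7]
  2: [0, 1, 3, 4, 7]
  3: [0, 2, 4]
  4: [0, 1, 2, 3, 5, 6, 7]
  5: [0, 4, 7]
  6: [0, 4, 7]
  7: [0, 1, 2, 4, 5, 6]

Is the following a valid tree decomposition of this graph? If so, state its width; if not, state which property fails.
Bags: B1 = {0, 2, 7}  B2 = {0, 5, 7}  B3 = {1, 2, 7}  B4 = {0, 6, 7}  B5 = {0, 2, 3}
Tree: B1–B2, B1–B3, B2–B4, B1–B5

A tree decomposition must satisfy three properties: every vertex lies in some bag; for every edge, both endpoints lie together in some bag; and for every vertex, the bags containing it form a connected subtree. Here vertex 4 appears in no bag, so the decomposition is invalid.

No — vertex 4 appears in no bag.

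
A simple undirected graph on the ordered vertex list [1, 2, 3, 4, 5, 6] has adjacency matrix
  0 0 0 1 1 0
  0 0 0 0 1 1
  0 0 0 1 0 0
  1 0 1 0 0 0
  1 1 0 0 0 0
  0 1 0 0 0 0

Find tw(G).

A width-1 tree decomposition is:
Bags: B1 = {3, 4}  B2 = {1, 4}  B3 = {1, 5}  B4 = {2, 5}  B5 = {2, 6}
Tree: B1–B2, B2–B3, B3–B4, B4–B5
Every bag has size at most 2, so the width is 2 − 1 = 1 and tw(G) ≤ 1. G has an edge, so its treewidth is at least 1. Hence tw(G) = 1 exactly.

1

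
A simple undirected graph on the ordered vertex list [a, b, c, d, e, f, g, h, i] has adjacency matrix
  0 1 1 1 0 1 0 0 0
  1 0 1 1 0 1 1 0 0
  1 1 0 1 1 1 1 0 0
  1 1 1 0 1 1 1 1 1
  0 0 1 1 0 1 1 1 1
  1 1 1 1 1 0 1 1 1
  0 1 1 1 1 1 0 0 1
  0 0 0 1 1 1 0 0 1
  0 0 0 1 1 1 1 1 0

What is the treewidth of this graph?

4

A width-4 tree decomposition is:
Bags: B1 = {d, e, f, g, i}  B2 = {d, e, f, h, i}  B3 = {c, d, e, f, g}  B4 = {b, c, d, f, g}  B5 = {a, b, c, d, f}
Tree: B1–B2, B1–B3, B3–B4, B4–B5
Each bag holds 5 vertices, so the decomposition has width 4, which upper-bounds the treewidth. Conversely, {c, d, e, f, g} is a clique of size 5, and the vertices of any clique must share a bag in every tree decomposition; so some bag has ≥ 5 vertices and tw(G) ≥ 4. Hence tw(G) = 4 exactly.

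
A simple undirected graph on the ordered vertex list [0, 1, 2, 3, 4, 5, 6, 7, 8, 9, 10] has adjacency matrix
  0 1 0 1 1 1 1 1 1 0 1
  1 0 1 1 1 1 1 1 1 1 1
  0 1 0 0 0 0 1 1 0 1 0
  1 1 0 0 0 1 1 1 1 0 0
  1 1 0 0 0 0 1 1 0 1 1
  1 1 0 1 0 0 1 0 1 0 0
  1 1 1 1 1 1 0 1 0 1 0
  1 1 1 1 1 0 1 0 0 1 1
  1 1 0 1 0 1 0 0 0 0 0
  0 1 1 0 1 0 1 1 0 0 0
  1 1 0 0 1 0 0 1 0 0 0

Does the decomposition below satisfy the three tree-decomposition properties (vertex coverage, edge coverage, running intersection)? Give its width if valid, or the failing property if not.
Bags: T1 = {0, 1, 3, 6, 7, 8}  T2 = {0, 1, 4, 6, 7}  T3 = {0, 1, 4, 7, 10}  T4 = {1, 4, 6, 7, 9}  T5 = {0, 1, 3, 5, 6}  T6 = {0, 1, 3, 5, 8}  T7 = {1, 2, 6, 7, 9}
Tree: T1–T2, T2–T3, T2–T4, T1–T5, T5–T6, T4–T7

A tree decomposition must satisfy three properties: every vertex lies in some bag; for every edge, both endpoints lie together in some bag; and for every vertex, the bags containing it form a connected subtree. Here bags containing vertex 8 are not connected in the tree, so the decomposition is invalid.

No — bags containing vertex 8 are not connected in the tree.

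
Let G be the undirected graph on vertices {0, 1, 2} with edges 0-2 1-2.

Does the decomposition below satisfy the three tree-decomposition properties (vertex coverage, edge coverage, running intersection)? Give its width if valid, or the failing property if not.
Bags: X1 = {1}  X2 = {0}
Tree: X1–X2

A tree decomposition must satisfy three properties: every vertex lies in some bag; for every edge, both endpoints lie together in some bag; and for every vertex, the bags containing it form a connected subtree. Here vertex 2 appears in no bag, so the decomposition is invalid.

No — vertex 2 appears in no bag.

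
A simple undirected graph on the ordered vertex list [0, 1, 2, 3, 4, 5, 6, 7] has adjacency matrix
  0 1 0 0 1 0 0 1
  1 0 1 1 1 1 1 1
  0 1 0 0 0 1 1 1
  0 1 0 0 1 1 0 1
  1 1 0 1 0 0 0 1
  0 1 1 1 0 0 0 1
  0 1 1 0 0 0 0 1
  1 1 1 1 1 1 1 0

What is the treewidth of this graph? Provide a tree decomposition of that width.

Every bag has size at most 4, so the width is 4 − 1 = 3 and tw(G) ≤ 3. On the other hand G contains the 4-clique {0, 1, 4, 7}. A clique must lie in a single bag of any decomposition, so no decomposition can have width below 3. Combining the bounds, tw(G) = 3.

Treewidth 3.
One such decomposition:
Bags: B1 = {1, 3, 4, 7}  B2 = {0, 1, 4, 7}  B3 = {1, 3, 5, 7}  B4 = {1, 2, 5, 7}  B5 = {1, 2, 6, 7}
Tree: B1–B2, B1–B3, B3–B4, B4–B5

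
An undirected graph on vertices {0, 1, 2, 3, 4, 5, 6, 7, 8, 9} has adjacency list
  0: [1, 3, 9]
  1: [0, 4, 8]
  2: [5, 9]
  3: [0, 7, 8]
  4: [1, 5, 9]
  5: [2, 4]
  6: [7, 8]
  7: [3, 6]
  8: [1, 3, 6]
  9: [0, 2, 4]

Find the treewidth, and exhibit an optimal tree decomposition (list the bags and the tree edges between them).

Each bag holds 3 vertices, so the decomposition has width 2, which upper-bounds the treewidth. The edges 2–5–4–9–2 form a cycle, so G is not a tree and its treewidth is at least 2. Combining the bounds, tw(G) = 2.

Treewidth 2.
One such decomposition:
Bags: B1 = {2, 5, 9}  B2 = {4, 5, 9}  B3 = {0, 4, 9}  B4 = {0, 1, 4}  B5 = {0, 1, 3}  B6 = {1, 3, 8}  B7 = {3, 7, 8}  B8 = {6, 7, 8}
Tree: B1–B2, B2–B3, B3–B4, B4–B5, B5–B6, B6–B7, B7–B8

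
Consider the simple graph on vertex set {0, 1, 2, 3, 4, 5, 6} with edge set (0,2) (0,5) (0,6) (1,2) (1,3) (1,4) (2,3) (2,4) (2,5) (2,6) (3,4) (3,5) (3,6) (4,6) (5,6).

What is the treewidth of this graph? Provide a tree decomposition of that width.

Treewidth 3.
One such decomposition:
Bags: B1 = {2, 3, 4, 6}  B2 = {2, 3, 5, 6}  B3 = {1, 2, 3, 4}  B4 = {0, 2, 5, 6}
Tree: B1–B2, B1–B3, B2–B4

Every bag has size at most 4, so the width is 4 − 1 = 3 and tw(G) ≤ 3. On the other hand G contains the 4-clique {0, 2, 5, 6}. A clique must lie in a single bag of any decomposition, so no decomposition can have width below 3. The upper and lower bounds meet at 3, so that is the treewidth.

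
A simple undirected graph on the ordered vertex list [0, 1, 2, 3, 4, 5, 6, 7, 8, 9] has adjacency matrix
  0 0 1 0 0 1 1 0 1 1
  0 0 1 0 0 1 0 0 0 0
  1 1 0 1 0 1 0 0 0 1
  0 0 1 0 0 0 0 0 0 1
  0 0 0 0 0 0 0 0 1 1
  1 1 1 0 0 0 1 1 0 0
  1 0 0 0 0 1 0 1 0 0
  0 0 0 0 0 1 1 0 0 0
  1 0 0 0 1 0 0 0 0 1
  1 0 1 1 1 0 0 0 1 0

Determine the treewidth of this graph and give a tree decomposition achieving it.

Treewidth 2.
One such decomposition:
Bags: B1 = {0, 2, 9}  B2 = {0, 2, 5}  B3 = {0, 5, 6}  B4 = {1, 2, 5}  B5 = {2, 3, 9}  B6 = {0, 8, 9}  B7 = {5, 6, 7}  B8 = {4, 8, 9}
Tree: B1–B2, B2–B3, B2–B4, B1–B5, B1–B6, B3–B7, B6–B8

The largest bag has 3 vertices, giving width 2; this decomposition certifies tw(G) ≤ 2. For the lower bound, the 3 vertices {0, 8, 9} are pairwise adjacent, and any tree decomposition puts a clique entirely inside one bag — forcing width ≥ 2. Therefore the treewidth is 2.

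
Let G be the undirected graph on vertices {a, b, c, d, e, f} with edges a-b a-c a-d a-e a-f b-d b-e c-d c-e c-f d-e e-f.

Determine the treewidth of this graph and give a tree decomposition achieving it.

Every bag has size at most 4, so the width is 4 − 1 = 3 and tw(G) ≤ 3. On the other hand G contains the 4-clique {a, c, d, e}. A clique must lie in a single bag of any decomposition, so no decomposition can have width below 3. Combining the bounds, tw(G) = 3.

Treewidth 3.
One optimal decomposition is:
Bags: B1 = {a, c, d, e}  B2 = {a, b, d, e}  B3 = {a, c, e, f}
Tree: B1–B2, B1–B3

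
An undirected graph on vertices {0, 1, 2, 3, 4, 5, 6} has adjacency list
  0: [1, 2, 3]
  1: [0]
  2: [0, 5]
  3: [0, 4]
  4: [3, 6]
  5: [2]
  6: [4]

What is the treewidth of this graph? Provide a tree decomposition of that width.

Treewidth 1.
One such decomposition:
Bags: B1 = {0, 1}  B2 = {0, 2}  B3 = {0, 3}  B4 = {3, 4}  B5 = {4, 6}  B6 = {2, 5}
Tree: B1–B2, B1–B3, B3–B4, B4–B5, B2–B6

Each bag holds 2 vertices, so the decomposition has width 1, which upper-bounds the treewidth. G has an edge, so its treewidth is at least 1. Combining the bounds, tw(G) = 1.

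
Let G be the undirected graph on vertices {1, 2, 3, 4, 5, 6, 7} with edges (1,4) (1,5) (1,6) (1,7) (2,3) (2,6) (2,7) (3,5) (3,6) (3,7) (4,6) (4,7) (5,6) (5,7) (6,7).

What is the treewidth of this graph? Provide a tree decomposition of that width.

Every bag has size at most 4, so the width is 4 − 1 = 3 and tw(G) ≤ 3. Conversely, {1, 4, 6, 7} is a clique of size 4, and the vertices of any clique must share a bag in every tree decomposition; so some bag has ≥ 4 vertices and tw(G) ≥ 3. The upper and lower bounds meet at 3, so that is the treewidth.

Treewidth 3.
Bags: B1 = {3, 5, 6, 7}  B2 = {1, 5, 6, 7}  B3 = {2, 3, 6, 7}  B4 = {1, 4, 6, 7}
Tree: B1–B2, B1–B3, B2–B4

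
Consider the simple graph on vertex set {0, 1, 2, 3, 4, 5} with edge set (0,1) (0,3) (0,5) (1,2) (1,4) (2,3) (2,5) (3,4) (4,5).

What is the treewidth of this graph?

A width-3 tree decomposition is:
Bags: B1 = {0, 2, 4, 5}  B2 = {0, 2, 3, 4}  B3 = {0, 1, 2, 4}
Tree: B1–B2, B2–B3
Every bag has size at most 4, so the width is 4 − 1 = 3 and tw(G) ≤ 3. For the lower bound: the 4 vertex sets {0,5}, {2,3}, {4}, {1} are disjoint, each induces a connected subgraph, and every pair is joined by at least one edge of G. Contracting each set to a single vertex therefore yields K_{4} as a minor, and since treewidth is minor-monotone, tw(G) ≥ tw(K_{4}) = 3. The upper and lower bounds meet at 3, so that is the treewidth.

3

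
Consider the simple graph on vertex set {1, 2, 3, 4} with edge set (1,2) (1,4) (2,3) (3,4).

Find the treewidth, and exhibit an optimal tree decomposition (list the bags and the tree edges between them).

Treewidth 2.
Bags: B1 = {1, 2, 3}  B2 = {1, 3, 4}
Tree: B1–B2

The largest bag has 3 vertices, giving width 2; this decomposition certifies tw(G) ≤ 2. Since 1–2–3–4–1 is a cycle in G, G is not acyclic. Forests are exactly the graphs of treewidth ≤ 1, so tw(G) ≥ 2. Combining the bounds, tw(G) = 2.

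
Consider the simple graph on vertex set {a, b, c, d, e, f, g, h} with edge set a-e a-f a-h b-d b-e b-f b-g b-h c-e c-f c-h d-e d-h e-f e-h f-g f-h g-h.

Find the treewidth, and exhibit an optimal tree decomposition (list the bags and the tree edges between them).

The largest bag has 4 vertices, giving width 3; this decomposition certifies tw(G) ≤ 3. For the lower bound, the 4 vertices {b, d, e, h} are pairwise adjacent, and any tree decomposition puts a clique entirely inside one bag — forcing width ≥ 3. Combining the bounds, tw(G) = 3.

Treewidth 3.
One such decomposition:
Bags: B1 = {b, e, f, h}  B2 = {c, e, f, h}  B3 = {b, f, g, h}  B4 = {a, e, f, h}  B5 = {b, d, e, h}
Tree: B1–B2, B1–B3, B1–B4, B1–B5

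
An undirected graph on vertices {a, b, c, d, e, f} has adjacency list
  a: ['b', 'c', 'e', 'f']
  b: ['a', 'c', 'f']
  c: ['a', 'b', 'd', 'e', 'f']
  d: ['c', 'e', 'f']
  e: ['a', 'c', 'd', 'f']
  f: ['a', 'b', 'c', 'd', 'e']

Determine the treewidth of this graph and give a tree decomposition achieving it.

Each bag holds 4 vertices, so the decomposition has width 3, which upper-bounds the treewidth. Conversely, {c, d, e, f} is a clique of size 4, and the vertices of any clique must share a bag in every tree decomposition; so some bag has ≥ 4 vertices and tw(G) ≥ 3. The upper and lower bounds meet at 3, so that is the treewidth.

Treewidth 3.
One such decomposition:
Bags: B1 = {a, b, c, f}  B2 = {a, c, e, f}  B3 = {c, d, e, f}
Tree: B1–B2, B2–B3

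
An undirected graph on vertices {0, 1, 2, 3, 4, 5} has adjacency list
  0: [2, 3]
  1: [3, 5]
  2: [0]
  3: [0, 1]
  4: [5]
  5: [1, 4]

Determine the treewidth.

A width-1 tree decomposition is:
Bags: B1 = {0, 2}  B2 = {0, 3}  B3 = {1, 3}  B4 = {1, 5}  B5 = {4, 5}
Tree: B1–B2, B2–B3, B3–B4, B4–B5
Each bag holds 2 vertices, so the decomposition has width 1, which upper-bounds the treewidth. G has an edge, so its treewidth is at least 1. Therefore the treewidth is 1.

1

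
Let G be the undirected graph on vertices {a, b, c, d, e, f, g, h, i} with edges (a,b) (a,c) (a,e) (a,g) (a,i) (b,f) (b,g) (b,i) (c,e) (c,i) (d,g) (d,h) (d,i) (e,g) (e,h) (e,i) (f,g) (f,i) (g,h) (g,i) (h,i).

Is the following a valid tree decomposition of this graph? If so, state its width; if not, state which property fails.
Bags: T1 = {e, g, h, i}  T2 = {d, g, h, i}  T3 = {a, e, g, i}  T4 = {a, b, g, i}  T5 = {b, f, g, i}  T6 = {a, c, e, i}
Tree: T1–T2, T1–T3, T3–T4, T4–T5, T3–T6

Vertex coverage: the bags together contain {a, b, c, d, e, f, g, h, i}, the full vertex set. Edge coverage: each edge of G has both endpoints in at least one bag. Running intersection: for every vertex, the bags containing it form a connected subtree. All three properties hold, so this is a valid tree decomposition of width max|bag| − 1 = 3, and hence tw(G) ≤ 3.

Yes; width 3.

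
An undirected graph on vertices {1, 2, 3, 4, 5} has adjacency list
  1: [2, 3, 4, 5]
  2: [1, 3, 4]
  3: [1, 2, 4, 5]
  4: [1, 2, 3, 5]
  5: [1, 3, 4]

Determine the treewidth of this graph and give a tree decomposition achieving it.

Treewidth 3.
One such decomposition:
Bags: B1 = {1, 3, 4, 5}  B2 = {1, 2, 3, 4}
Tree: B1–B2

The largest bag has 4 vertices, giving width 3; this decomposition certifies tw(G) ≤ 3. Conversely, {1, 2, 3, 4} is a clique of size 4, and the vertices of any clique must share a bag in every tree decomposition; so some bag has ≥ 4 vertices and tw(G) ≥ 3. Hence tw(G) = 3 exactly.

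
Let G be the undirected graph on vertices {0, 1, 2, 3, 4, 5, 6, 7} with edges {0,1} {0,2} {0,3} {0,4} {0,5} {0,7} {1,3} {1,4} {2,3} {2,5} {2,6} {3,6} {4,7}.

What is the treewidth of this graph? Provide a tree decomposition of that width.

Treewidth 2.
Bags: B1 = {0, 1, 4}  B2 = {0, 1, 3}  B3 = {0, 2, 3}  B4 = {2, 3, 6}  B5 = {0, 4, 7}  B6 = {0, 2, 5}
Tree: B1–B2, B2–B3, B3–B4, B1–B5, B3–B6

Each bag holds 3 vertices, so the decomposition has width 2, which upper-bounds the treewidth. Conversely, {0, 1, 3} is a clique of size 3, and the vertices of any clique must share a bag in every tree decomposition; so some bag has ≥ 3 vertices and tw(G) ≥ 2. Therefore the treewidth is 2.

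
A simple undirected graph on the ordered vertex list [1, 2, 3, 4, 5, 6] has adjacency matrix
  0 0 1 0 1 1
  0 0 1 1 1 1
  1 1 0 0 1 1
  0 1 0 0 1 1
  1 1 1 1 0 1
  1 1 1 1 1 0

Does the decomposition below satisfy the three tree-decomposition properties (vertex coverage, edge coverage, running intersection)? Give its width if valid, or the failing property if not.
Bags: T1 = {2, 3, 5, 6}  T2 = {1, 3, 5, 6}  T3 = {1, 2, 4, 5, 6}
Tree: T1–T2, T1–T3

A tree decomposition must satisfy three properties: every vertex lies in some bag; for every edge, both endpoints lie together in some bag; and for every vertex, the bags containing it form a connected subtree. Here bags containing vertex 1 are not connected in the tree, so the decomposition is invalid.

No — bags containing vertex 1 are not connected in the tree.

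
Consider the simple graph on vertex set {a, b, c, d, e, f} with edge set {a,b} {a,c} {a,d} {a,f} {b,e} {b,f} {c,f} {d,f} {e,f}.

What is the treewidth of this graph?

2

A width-2 tree decomposition is:
Bags: B1 = {a, b, f}  B2 = {a, d, f}  B3 = {a, c, f}  B4 = {b, e, f}
Tree: B1–B2, B1–B3, B1–B4
The largest bag has 3 vertices, giving width 2; this decomposition certifies tw(G) ≤ 2. Conversely, {b, e, f} is a clique of size 3, and the vertices of any clique must share a bag in every tree decomposition; so some bag has ≥ 3 vertices and tw(G) ≥ 2. Combining the bounds, tw(G) = 2.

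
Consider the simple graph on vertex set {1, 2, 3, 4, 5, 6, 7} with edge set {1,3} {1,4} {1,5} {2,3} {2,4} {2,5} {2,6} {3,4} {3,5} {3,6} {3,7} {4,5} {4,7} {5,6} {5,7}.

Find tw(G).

A width-3 tree decomposition is:
Bags: B1 = {2, 3, 5, 6}  B2 = {2, 3, 4, 5}  B3 = {1, 3, 4, 5}  B4 = {3, 4, 5, 7}
Tree: B1–B2, B2–B3, B2–B4
Each bag holds 4 vertices, so the decomposition has width 3, which upper-bounds the treewidth. Conversely, {1, 3, 4, 5} is a clique of size 4, and the vertices of any clique must share a bag in every tree decomposition; so some bag has ≥ 4 vertices and tw(G) ≥ 3. The upper and lower bounds meet at 3, so that is the treewidth.

3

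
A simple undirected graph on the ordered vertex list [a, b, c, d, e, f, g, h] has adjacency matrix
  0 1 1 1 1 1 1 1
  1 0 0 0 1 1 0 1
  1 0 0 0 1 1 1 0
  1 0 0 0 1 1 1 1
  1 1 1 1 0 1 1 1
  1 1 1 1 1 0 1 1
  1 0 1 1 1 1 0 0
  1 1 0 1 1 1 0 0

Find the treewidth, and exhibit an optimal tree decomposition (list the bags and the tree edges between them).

Treewidth 4.
Bags: B1 = {a, d, e, f, h}  B2 = {a, d, e, f, g}  B3 = {a, c, e, f, g}  B4 = {a, b, e, f, h}
Tree: B1–B2, B2–B3, B1–B4

The largest bag has 5 vertices, giving width 4; this decomposition certifies tw(G) ≤ 4. Conversely, {a, d, e, f, g} is a clique of size 5, and the vertices of any clique must share a bag in every tree decomposition; so some bag has ≥ 5 vertices and tw(G) ≥ 4. Hence tw(G) = 4 exactly.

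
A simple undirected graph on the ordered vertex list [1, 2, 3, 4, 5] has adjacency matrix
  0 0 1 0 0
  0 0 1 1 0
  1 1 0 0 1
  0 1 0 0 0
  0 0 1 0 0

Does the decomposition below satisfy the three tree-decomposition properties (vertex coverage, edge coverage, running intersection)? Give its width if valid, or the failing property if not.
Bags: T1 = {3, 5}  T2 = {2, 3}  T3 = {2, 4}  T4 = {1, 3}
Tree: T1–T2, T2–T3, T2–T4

Checking the three conditions: (i) the bags cover all of {1, 2, 3, 4, 5}; (ii) for each edge, some bag contains both endpoints; (iii) the bags containing any fixed vertex form a subtree. All hold, so the decomposition is valid with width 2 − 1 = 1.

Yes; width 1.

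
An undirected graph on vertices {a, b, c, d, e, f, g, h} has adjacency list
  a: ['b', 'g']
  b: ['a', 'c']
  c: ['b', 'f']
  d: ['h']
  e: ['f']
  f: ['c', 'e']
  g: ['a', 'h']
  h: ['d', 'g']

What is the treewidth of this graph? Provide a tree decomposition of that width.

Treewidth 1.
One optimal decomposition is:
Bags: B1 = {e, f}  B2 = {c, f}  B3 = {b, c}  B4 = {a, b}  B5 = {a, g}  B6 = {g, h}  B7 = {d, h}
Tree: B1–B2, B2–B3, B3–B4, B4–B5, B5–B6, B6–B7

Every bag has size at most 2, so the width is 2 − 1 = 1 and tw(G) ≤ 1. G has an edge, so its treewidth is at least 1. Therefore the treewidth is 1.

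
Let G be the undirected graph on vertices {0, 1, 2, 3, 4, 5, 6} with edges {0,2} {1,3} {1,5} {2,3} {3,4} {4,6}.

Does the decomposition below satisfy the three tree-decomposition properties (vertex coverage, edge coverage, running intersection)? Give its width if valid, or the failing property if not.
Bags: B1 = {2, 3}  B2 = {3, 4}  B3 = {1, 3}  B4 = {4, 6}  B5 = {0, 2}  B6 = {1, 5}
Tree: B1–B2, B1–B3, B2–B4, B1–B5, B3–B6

Checking the three conditions: (i) the bags cover all of {0, 1, 2, 3, 4, 5, 6}; (ii) for each edge, some bag contains both endpoints; (iii) the bags containing any fixed vertex form a subtree. All hold, so the decomposition is valid with width 2 − 1 = 1.

Yes; width 1.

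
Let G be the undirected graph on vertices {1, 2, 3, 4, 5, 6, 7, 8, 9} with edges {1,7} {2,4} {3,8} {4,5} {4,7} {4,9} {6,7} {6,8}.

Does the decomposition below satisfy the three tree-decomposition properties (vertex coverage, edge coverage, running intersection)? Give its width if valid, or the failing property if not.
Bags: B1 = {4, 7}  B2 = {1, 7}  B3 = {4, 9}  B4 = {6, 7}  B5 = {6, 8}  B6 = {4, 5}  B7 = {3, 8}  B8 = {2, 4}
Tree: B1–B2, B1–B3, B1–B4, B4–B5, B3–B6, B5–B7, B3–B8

Every vertex of G appears in some bag (union = {1, 2, 3, 4, 5, 6, 7, 8, 9}); every edge is covered by a bag; and for each vertex v the set of bags containing v is connected in the bag tree. The decomposition is therefore valid. The largest bag has 2 vertices, so the width is 1.

Yes; width 1.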